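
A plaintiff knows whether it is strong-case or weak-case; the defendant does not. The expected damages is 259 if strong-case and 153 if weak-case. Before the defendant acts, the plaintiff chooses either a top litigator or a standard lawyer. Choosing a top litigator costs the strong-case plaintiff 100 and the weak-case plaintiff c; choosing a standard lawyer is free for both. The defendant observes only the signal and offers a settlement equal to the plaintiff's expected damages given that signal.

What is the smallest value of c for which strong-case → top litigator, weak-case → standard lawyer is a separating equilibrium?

106

Under separation: top litigator → strong-case (pays 259); standard lawyer → weak-case (pays 153).
Strong-case: 259 − 100 = 159 ≥ 153 − 0 = 153. Holds regardless of c. ✓
Weak-case: 153 − 0 ≥ 259 − c, so c ≥ 259 − 153 = 106.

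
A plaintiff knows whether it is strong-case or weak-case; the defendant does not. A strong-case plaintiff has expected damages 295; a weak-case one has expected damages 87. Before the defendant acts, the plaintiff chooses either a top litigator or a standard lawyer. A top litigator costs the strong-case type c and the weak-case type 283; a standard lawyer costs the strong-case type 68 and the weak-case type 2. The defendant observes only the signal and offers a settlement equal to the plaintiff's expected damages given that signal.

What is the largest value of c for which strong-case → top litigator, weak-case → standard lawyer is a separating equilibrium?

276

Under separation: top litigator → strong-case (pays 295); standard lawyer → weak-case (pays 87).
Weak-case: 87 − 2 = 85 ≥ 295 − 283 = 12. Holds regardless of c. ✓
Strong-case: 295 − c ≥ 87 − 68, so c ≤ 295 − 19 = 276.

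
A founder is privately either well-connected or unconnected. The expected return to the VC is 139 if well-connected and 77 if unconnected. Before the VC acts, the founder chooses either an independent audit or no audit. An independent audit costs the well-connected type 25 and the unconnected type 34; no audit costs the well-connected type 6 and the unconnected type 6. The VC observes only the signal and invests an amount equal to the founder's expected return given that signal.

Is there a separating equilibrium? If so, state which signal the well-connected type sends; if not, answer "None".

None

Try well-connected → audit, unconnected → no audit:
  If types separate, audit earns payment 139 and no audit earns 77.
  Well-connected: audit gives 139 − 25 = 114; no audit gives 77 − 6 = 71. No deviation. ✓
  Unconnected: no audit gives 77 − 6 = 71; audit gives 139 − 34 = 105. Would deviate. ✗
Try well-connected → no audit, unconnected → audit:
  If types separate, no audit earns payment 139 and audit earns 77.
  Well-connected: no audit gives 139 − 6 = 133; audit gives 77 − 25 = 52. No deviation. ✓
  Unconnected: audit gives 77 − 34 = 43; no audit gives 139 − 6 = 133. Would deviate. ✗
Neither assignment is incentive-compatible.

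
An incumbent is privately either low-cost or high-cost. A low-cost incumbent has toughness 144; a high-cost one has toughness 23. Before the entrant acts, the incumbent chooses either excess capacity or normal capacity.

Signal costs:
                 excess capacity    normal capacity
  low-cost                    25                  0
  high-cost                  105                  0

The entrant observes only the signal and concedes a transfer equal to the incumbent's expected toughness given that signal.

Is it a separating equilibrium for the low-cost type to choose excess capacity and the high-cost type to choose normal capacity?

If types separate, excess capacity earns payment 144 and normal capacity earns 23.
Low-cost: excess capacity gives 144 − 25 = 119; normal capacity gives 23 − 0 = 23. No deviation. ✓
High-cost: normal capacity gives 23 − 0 = 23; excess capacity gives 144 − 105 = 39. Would deviate. ✗

No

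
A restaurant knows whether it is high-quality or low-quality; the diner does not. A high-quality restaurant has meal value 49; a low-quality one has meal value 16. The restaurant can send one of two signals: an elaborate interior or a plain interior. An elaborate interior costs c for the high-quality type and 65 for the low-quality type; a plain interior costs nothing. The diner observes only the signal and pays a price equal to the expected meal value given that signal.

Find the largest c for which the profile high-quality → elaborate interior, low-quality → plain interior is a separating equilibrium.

Under separation: elaborate interior → high-quality (pays 49); plain interior → low-quality (pays 16).
Low-quality: 16 − 0 = 16 ≥ 49 − 65 = -16. Holds regardless of c. ✓
High-quality: 49 − c ≥ 16 − 0, so c ≤ 49 − 16 = 33.

33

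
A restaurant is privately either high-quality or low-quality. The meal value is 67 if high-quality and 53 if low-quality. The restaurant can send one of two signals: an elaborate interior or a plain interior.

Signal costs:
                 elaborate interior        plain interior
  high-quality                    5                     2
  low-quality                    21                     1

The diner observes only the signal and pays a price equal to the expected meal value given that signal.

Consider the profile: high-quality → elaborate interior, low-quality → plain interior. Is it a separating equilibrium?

Under separation the diner infers type exactly: elaborate interior → high-quality (pays 67), plain interior → low-quality (pays 53).
High-quality: elaborate interior gives 67 − 5 = 62; plain interior gives 53 − 2 = 51. No deviation. ✓
Low-quality: plain interior gives 53 − 1 = 52; elaborate interior gives 67 − 21 = 46. No deviation. ✓
Both incentive constraints hold.

Yes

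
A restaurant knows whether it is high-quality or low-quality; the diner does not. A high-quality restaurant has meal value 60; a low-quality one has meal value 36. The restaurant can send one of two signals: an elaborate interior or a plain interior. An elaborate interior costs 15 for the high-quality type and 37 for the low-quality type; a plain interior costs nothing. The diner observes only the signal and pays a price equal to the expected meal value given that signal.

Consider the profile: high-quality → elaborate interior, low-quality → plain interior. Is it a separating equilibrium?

If types separate, elaborate interior earns payment 60 and plain interior earns 36.
High-quality: elaborate interior gives 60 − 15 = 45; plain interior gives 36 − 0 = 36. No deviation. ✓
Low-quality: plain interior gives 36 − 0 = 36; elaborate interior gives 60 − 37 = 23. No deviation. ✓
Neither type gains from mimicking the other.

Yes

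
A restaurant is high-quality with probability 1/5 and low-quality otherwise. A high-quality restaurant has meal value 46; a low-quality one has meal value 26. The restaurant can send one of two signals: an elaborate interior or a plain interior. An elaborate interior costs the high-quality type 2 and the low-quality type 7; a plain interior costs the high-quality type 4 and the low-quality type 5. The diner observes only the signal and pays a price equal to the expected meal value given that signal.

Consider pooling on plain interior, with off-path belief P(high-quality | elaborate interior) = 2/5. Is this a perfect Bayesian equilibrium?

On the equilibrium path (plain interior) the diner holds the prior 1/5 and pays 1/5·46 + 4/5·26 = 30. Off-path (elaborate interior) belief 2/5 gives 2/5·46 + 3/5·26 = 34.
High-quality: plain interior gives 30 − 4 = 26; elaborate interior gives 34 − 2 = 32. Deviates. ✗
Low-quality: plain interior gives 30 − 5 = 25; elaborate interior gives 34 − 7 = 27. Deviates. ✗

No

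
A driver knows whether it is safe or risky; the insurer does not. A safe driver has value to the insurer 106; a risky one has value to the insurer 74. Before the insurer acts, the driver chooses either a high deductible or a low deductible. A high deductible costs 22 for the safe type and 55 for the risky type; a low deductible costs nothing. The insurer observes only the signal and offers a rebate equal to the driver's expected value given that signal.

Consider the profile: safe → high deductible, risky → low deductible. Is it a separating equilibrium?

Yes

If types separate, high deductible earns payment 106 and low deductible earns 74.
Safe: high deductible gives 106 − 22 = 84; low deductible gives 74 − 0 = 74. No deviation. ✓
Risky: low deductible gives 74 − 0 = 74; high deductible gives 106 − 55 = 51. No deviation. ✓
Neither type gains from mimicking the other.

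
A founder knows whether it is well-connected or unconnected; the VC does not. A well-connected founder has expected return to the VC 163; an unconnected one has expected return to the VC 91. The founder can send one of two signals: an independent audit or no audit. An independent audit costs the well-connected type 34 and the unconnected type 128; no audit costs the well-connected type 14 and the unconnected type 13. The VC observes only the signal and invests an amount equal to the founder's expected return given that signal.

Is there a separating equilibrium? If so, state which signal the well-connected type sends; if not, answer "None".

audit

Try well-connected → audit, unconnected → no audit:
  If types separate, audit earns payment 163 and no audit earns 91.
  Well-connected: audit gives 163 − 34 = 129; no audit gives 91 − 14 = 77. No deviation. ✓
  Unconnected: no audit gives 91 − 13 = 78; audit gives 163 − 128 = 35. No deviation. ✓
Both hold — the well-connected type sends audit.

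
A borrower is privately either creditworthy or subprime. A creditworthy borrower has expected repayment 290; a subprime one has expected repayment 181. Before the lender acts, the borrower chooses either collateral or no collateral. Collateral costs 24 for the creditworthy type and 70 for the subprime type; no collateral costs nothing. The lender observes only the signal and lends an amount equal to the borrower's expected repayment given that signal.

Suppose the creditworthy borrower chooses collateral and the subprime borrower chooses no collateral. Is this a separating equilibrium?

No

If types separate, collateral earns payment 290 and no collateral earns 181.
Creditworthy: collateral gives 290 − 24 = 266; no collateral gives 181 − 0 = 181. No deviation. ✓
Subprime: no collateral gives 181 − 0 = 181; collateral gives 290 − 70 = 220. Would deviate. ✗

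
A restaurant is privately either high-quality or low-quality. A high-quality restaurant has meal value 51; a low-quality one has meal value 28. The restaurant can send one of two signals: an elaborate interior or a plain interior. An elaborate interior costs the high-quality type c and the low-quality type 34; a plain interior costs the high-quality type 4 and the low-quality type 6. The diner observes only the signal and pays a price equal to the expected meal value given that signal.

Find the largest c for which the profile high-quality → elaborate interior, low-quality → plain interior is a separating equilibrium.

27

Under separation: elaborate interior → high-quality (pays 51); plain interior → low-quality (pays 28).
Low-quality: 28 − 6 = 22 ≥ 51 − 34 = 17. Holds regardless of c. ✓
High-quality: 51 − c ≥ 28 − 4, so c ≤ 51 − 24 = 27.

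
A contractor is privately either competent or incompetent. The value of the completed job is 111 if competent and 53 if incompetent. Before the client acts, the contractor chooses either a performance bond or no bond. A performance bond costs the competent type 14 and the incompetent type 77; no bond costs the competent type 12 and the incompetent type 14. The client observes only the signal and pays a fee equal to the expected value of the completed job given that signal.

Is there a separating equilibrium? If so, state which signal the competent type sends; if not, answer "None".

Try competent → bond, incompetent → no bond:
  If types separate, bond earns payment 111 and no bond earns 53.
  Competent: bond gives 111 − 14 = 97; no bond gives 53 − 12 = 41. No deviation. ✓
  Incompetent: no bond gives 53 − 14 = 39; bond gives 111 − 77 = 34. No deviation. ✓
Both hold — the competent type sends bond.

bond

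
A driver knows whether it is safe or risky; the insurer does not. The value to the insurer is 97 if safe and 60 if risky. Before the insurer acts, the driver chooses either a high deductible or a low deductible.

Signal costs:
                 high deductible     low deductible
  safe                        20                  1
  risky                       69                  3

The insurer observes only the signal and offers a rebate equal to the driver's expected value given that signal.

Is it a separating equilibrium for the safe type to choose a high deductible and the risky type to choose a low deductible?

Under separation the insurer infers type exactly: high deductible → safe (pays 97), low deductible → risky (pays 60).
Safe: high deductible gives 97 − 20 = 77; low deductible gives 60 − 1 = 59. No deviation. ✓
Risky: low deductible gives 60 − 3 = 57; high deductible gives 97 − 69 = 28. No deviation. ✓
Neither type gains from mimicking the other.

Yes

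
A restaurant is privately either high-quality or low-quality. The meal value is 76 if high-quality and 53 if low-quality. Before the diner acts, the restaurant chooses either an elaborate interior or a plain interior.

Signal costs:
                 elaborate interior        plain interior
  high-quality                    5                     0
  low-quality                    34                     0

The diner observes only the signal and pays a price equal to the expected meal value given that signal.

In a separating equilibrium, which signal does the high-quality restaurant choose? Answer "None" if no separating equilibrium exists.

Try high-quality → elaborate interior, low-quality → plain interior:
  If types separate, elaborate interior earns payment 76 and plain interior earns 53.
  High-quality: elaborate interior gives 76 − 5 = 71; plain interior gives 53 − 0 = 53. No deviation. ✓
  Low-quality: plain interior gives 53 − 0 = 53; elaborate interior gives 76 − 34 = 42. No deviation. ✓
Both hold — the high-quality type sends elaborate interior.

elaborate interior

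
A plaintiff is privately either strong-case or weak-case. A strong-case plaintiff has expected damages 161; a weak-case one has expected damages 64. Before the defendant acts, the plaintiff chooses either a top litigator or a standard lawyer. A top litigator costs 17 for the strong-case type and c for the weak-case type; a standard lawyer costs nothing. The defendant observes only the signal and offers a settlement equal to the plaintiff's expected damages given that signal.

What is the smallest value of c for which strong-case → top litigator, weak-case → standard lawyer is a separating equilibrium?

Under separation: top litigator → strong-case (pays 161); standard lawyer → weak-case (pays 64).
Strong-case: 161 − 17 = 144 ≥ 64 − 0 = 64. Holds regardless of c. ✓
Weak-case: 64 − 0 ≥ 161 − c, so c ≥ 161 − 64 = 97.

97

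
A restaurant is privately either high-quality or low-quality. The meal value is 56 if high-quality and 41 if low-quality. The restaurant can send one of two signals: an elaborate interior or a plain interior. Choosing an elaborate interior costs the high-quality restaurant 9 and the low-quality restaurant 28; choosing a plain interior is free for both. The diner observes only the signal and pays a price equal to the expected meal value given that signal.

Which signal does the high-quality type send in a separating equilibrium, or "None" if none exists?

elaborate interior

Try high-quality → elaborate interior, low-quality → plain interior:
  If types separate, elaborate interior earns payment 56 and plain interior earns 41.
  High-quality: elaborate interior gives 56 − 9 = 47; plain interior gives 41 − 0 = 41. No deviation. ✓
  Low-quality: plain interior gives 41 − 0 = 41; elaborate interior gives 56 − 28 = 28. No deviation. ✓
Both hold — the high-quality type sends elaborate interior.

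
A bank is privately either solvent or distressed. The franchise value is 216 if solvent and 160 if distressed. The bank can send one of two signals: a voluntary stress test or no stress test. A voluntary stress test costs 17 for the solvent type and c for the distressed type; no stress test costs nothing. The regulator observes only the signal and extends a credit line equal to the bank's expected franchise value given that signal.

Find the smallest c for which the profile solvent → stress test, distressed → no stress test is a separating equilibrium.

56

Under separation: stress test → solvent (pays 216); no stress test → distressed (pays 160).
Solvent: 216 − 17 = 199 ≥ 160 − 0 = 160. Holds regardless of c. ✓
Distressed: 160 − 0 ≥ 216 − c, so c ≥ 216 − 160 = 56.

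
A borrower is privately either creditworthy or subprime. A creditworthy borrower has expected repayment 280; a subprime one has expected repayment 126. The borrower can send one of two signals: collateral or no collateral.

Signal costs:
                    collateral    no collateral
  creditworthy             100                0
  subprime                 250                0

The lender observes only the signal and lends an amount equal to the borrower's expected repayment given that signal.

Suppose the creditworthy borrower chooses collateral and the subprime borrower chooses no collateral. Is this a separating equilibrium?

Yes

If types separate, collateral earns payment 280 and no collateral earns 126.
Creditworthy: collateral gives 280 − 100 = 180; no collateral gives 126 − 0 = 126. No deviation. ✓
Subprime: no collateral gives 126 − 0 = 126; collateral gives 280 − 250 = 30. No deviation. ✓
Both incentive constraints hold.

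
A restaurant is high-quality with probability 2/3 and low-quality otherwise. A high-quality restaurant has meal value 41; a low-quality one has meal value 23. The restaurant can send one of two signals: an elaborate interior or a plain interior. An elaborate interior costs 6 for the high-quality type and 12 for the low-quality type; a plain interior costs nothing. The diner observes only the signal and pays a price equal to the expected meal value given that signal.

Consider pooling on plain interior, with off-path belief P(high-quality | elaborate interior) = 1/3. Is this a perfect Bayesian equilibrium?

Yes

At the pooled signal (plain interior) the diner holds the prior 2/3 and pays 2/3·41 + 1/3·23 = 35. Off-path (elaborate interior) belief 1/3 gives 1/3·41 + 2/3·23 = 29.
High-quality: plain interior gives 35 − 0 = 35; elaborate interior gives 29 − 6 = 23. Stays. ✓
Low-quality: plain interior gives 35 − 0 = 35; elaborate interior gives 29 − 12 = 17. Stays. ✓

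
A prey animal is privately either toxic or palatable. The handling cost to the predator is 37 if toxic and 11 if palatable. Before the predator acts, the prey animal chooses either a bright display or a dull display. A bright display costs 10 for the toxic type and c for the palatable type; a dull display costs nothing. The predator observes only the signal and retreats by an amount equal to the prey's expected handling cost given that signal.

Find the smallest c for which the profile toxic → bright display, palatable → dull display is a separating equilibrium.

Under separation: bright display → toxic (pays 37); dull display → palatable (pays 11).
Toxic: 37 − 10 = 27 ≥ 11 − 0 = 11. Holds regardless of c. ✓
Palatable: 11 − 0 ≥ 37 − c, so c ≥ 37 − 11 = 26.

26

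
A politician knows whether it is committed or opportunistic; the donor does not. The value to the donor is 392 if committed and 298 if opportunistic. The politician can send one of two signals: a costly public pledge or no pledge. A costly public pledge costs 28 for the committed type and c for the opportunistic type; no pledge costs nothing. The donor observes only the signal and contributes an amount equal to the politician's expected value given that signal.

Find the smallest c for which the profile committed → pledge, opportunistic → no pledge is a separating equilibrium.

94

Under separation: pledge → committed (pays 392); no pledge → opportunistic (pays 298).
Committed: 392 − 28 = 364 ≥ 298 − 0 = 298. Holds regardless of c. ✓
Opportunistic: 298 − 0 ≥ 392 − c, so c ≥ 392 − 298 = 94.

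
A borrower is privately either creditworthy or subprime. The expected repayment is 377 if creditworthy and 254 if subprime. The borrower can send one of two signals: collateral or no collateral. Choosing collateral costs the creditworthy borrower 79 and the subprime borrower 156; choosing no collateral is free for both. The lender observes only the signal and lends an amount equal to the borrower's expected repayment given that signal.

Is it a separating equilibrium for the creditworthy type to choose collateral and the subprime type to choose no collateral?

If types separate, collateral earns payment 377 and no collateral earns 254.
Creditworthy: collateral gives 377 − 79 = 298; no collateral gives 254 − 0 = 254. No deviation. ✓
Subprime: no collateral gives 254 − 0 = 254; collateral gives 377 − 156 = 221. No deviation. ✓
Neither type gains from mimicking the other.

Yes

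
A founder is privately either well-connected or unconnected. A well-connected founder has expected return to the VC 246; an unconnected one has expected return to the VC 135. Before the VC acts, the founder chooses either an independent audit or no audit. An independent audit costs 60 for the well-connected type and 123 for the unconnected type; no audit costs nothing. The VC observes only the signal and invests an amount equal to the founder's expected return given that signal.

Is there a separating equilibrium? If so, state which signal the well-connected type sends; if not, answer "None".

Try well-connected → audit, unconnected → no audit:
  If types separate, audit earns payment 246 and no audit earns 135.
  Well-connected: audit gives 246 − 60 = 186; no audit gives 135 − 0 = 135. No deviation. ✓
  Unconnected: no audit gives 135 − 0 = 135; audit gives 246 − 123 = 123. No deviation. ✓
Both hold — the well-connected type sends audit.

audit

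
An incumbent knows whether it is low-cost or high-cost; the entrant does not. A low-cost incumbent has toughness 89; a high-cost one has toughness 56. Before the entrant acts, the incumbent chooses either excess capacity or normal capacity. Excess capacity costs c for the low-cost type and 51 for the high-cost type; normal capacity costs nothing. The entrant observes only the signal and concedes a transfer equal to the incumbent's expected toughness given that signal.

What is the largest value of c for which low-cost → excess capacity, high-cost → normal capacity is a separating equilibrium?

33

Under separation: excess capacity → low-cost (pays 89); normal capacity → high-cost (pays 56).
High-cost: 56 − 0 = 56 ≥ 89 − 51 = 38. Holds regardless of c. ✓
Low-cost: 89 − c ≥ 56 − 0, so c ≤ 89 − 56 = 33.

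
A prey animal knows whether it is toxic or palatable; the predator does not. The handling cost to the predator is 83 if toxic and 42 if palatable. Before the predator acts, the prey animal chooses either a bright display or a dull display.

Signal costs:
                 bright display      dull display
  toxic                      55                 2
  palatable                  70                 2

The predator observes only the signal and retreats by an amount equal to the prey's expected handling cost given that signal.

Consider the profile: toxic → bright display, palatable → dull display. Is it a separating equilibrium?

No

If types separate, bright display earns payment 83 and dull display earns 42.
Toxic: bright display gives 83 − 55 = 28; dull display gives 42 − 2 = 40. Would deviate. ✗
Palatable: dull display gives 42 − 2 = 40; bright display gives 83 − 70 = 13. No deviation. ✓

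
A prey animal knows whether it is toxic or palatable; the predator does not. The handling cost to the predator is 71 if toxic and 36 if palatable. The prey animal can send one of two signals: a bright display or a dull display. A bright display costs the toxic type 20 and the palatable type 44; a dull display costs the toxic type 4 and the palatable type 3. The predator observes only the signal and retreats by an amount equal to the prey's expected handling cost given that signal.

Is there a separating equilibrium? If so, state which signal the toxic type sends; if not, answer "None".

Try toxic → bright display, palatable → dull display:
  If types separate, bright display earns payment 71 and dull display earns 36.
  Toxic: bright display gives 71 − 20 = 51; dull display gives 36 − 4 = 32. No deviation. ✓
  Palatable: dull display gives 36 − 3 = 33; bright display gives 71 − 44 = 27. No deviation. ✓
Both hold — the toxic type sends bright display.

bright display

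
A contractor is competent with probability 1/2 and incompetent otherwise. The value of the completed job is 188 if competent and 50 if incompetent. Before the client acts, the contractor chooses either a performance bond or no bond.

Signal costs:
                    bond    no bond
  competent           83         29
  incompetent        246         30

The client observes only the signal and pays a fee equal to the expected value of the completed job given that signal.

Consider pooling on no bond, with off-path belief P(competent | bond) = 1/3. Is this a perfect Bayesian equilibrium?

At the pooled signal (no bond) the client holds the prior 1/2 and pays 1/2·188 + 1/2·50 = 119. Off-path (bond) belief 1/3 gives 1/3·188 + 2/3·50 = 96.
Competent: no bond gives 119 − 29 = 90; bond gives 96 − 83 = 13. Stays. ✓
Incompetent: no bond gives 119 − 30 = 89; bond gives 96 − 246 = -150. Stays. ✓

Yes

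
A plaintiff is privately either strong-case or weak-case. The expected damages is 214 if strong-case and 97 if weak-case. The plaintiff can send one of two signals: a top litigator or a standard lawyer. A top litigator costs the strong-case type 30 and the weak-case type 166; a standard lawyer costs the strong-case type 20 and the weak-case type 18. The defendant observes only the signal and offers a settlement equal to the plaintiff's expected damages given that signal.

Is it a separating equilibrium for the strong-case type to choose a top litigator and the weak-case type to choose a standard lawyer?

Yes

If types separate, top litigator earns payment 214 and standard lawyer earns 97.
Strong-case: top litigator gives 214 − 30 = 184; standard lawyer gives 97 − 20 = 77. No deviation. ✓
Weak-case: standard lawyer gives 97 − 18 = 79; top litigator gives 214 − 166 = 48. No deviation. ✓
Neither type gains from mimicking the other.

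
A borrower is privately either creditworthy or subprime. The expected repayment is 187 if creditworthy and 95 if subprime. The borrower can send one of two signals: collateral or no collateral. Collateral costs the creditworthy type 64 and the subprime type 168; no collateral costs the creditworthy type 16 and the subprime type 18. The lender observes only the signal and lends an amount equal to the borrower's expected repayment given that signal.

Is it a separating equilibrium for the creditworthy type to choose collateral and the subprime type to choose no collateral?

Yes

If types separate, collateral earns payment 187 and no collateral earns 95.
Creditworthy: collateral gives 187 − 64 = 123; no collateral gives 95 − 16 = 79. No deviation. ✓
Subprime: no collateral gives 95 − 18 = 77; collateral gives 187 − 168 = 19. No deviation. ✓
Both incentive constraints hold.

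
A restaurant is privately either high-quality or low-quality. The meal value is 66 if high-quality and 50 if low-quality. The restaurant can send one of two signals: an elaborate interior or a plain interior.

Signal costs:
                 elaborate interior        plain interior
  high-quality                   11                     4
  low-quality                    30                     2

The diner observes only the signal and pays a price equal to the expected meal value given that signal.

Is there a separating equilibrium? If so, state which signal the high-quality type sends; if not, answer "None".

elaborate interior

Try high-quality → elaborate interior, low-quality → plain interior:
  Under separation the diner infers type exactly: elaborate interior → high-quality (pays 66), plain interior → low-quality (pays 50).
  High-quality: elaborate interior gives 66 − 11 = 55; plain interior gives 50 − 4 = 46. No deviation. ✓
  Low-quality: plain interior gives 50 − 2 = 48; elaborate interior gives 66 − 30 = 36. No deviation. ✓
Both hold — the high-quality type sends elaborate interior.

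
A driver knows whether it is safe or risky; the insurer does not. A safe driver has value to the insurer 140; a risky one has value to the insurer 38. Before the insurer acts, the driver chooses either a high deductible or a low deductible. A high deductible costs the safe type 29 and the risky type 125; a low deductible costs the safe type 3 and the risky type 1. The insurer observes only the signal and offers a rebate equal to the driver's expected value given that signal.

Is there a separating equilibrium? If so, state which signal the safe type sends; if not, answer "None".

high deductible

Try safe → high deductible, risky → low deductible:
  Under separation the insurer infers type exactly: high deductible → safe (pays 140), low deductible → risky (pays 38).
  Safe: high deductible gives 140 − 29 = 111; low deductible gives 38 − 3 = 35. No deviation. ✓
  Risky: low deductible gives 38 − 1 = 37; high deductible gives 140 − 125 = 15. No deviation. ✓
Both hold — the safe type sends high deductible.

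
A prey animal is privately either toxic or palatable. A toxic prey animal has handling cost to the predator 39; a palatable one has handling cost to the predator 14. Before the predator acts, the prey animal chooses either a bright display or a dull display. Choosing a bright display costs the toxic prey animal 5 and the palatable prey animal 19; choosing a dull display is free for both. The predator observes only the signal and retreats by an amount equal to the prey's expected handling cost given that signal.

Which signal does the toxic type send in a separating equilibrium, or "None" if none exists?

None

Try toxic → bright display, palatable → dull display:
  If types separate, bright display earns payment 39 and dull display earns 14.
  Toxic: bright display gives 39 − 5 = 34; dull display gives 14 − 0 = 14. No deviation. ✓
  Palatable: dull display gives 14 − 0 = 14; bright display gives 39 − 19 = 20. Would deviate. ✗
Try toxic → dull display, palatable → bright display:
  If types separate, dull display earns payment 39 and bright display earns 14.
  Toxic: dull display gives 39 − 0 = 39; bright display gives 14 − 5 = 9. No deviation. ✓
  Palatable: bright display gives 14 − 19 = -5; dull display gives 39 − 0 = 39. Would deviate. ✗
Neither assignment is incentive-compatible.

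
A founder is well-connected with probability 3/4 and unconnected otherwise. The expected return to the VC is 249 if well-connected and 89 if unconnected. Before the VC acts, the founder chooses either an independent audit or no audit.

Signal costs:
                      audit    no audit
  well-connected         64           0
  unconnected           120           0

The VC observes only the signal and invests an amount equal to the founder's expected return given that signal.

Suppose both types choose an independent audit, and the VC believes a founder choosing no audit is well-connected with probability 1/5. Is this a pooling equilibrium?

At the pooled signal (audit) the VC holds the prior 3/4 and pays 3/4·249 + 1/4·89 = 209. Off-path (no audit) belief 1/5 gives 1/5·249 + 4/5·89 = 121.
Well-connected: audit gives 209 − 64 = 145; no audit gives 121 − 0 = 121. Stays. ✓
Unconnected: audit gives 209 − 120 = 89; no audit gives 121 − 0 = 121. Deviates. ✗

No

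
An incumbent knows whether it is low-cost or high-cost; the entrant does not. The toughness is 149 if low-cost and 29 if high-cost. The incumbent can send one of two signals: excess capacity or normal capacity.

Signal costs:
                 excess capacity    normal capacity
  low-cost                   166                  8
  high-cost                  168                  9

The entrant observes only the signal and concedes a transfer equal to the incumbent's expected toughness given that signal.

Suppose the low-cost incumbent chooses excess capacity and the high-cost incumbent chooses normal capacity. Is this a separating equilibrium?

If types separate, excess capacity earns payment 149 and normal capacity earns 29.
Low-cost: excess capacity gives 149 − 166 = -17; normal capacity gives 29 − 8 = 21. Would deviate. ✗
High-cost: normal capacity gives 29 − 9 = 20; excess capacity gives 149 − 168 = -19. No deviation. ✓

No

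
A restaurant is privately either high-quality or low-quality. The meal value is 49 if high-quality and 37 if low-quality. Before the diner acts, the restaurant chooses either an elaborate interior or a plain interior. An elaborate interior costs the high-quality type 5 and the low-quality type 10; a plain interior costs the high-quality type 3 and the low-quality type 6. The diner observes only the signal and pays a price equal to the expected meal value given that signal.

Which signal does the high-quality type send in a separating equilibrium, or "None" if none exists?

Try high-quality → elaborate interior, low-quality → plain interior:
  If types separate, elaborate interior earns payment 49 and plain interior earns 37.
  High-quality: elaborate interior gives 49 − 5 = 44; plain interior gives 37 − 3 = 34. No deviation. ✓
  Low-quality: plain interior gives 37 − 6 = 31; elaborate interior gives 49 − 10 = 39. Would deviate. ✗
Try high-quality → plain interior, low-quality → elaborate interior:
  If types separate, plain interior earns payment 49 and elaborate interior earns 37.
  High-quality: plain interior gives 49 − 3 = 46; elaborate interior gives 37 − 5 = 32. No deviation. ✓
  Low-quality: elaborate interior gives 37 − 10 = 27; plain interior gives 49 − 6 = 43. Would deviate. ✗
Neither assignment is incentive-compatible.

None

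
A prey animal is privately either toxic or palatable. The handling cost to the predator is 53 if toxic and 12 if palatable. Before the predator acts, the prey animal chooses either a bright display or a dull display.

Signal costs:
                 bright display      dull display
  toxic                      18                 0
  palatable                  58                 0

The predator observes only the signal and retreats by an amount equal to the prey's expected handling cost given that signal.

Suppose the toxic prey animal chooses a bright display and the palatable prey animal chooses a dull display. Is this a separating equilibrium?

If types separate, bright display earns payment 53 and dull display earns 12.
Toxic: bright display gives 53 − 18 = 35; dull display gives 12 − 0 = 12. No deviation. ✓
Palatable: dull display gives 12 − 0 = 12; bright display gives 53 − 58 = -5. No deviation. ✓
Neither type gains from mimicking the other.

Yes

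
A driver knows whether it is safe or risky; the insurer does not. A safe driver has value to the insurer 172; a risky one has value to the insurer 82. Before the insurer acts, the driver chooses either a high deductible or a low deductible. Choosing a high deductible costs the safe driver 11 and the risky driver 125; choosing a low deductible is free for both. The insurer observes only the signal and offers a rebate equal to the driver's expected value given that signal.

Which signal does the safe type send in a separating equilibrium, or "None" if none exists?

Try safe → high deductible, risky → low deductible:
  Under separation the insurer infers type exactly: high deductible → safe (pays 172), low deductible → risky (pays 82).
  Safe: high deductible gives 172 − 11 = 161; low deductible gives 82 − 0 = 82. No deviation. ✓
  Risky: low deductible gives 82 − 0 = 82; high deductible gives 172 − 125 = 47. No deviation. ✓
Both hold — the safe type sends high deductible.

high deductible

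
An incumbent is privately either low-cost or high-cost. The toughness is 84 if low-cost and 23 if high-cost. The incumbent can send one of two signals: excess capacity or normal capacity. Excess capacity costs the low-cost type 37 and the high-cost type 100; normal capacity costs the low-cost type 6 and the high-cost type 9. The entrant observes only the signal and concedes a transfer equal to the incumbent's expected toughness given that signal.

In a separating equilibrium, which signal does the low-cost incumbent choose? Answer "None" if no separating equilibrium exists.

excess capacity

Try low-cost → excess capacity, high-cost → normal capacity:
  If types separate, excess capacity earns payment 84 and normal capacity earns 23.
  Low-cost: excess capacity gives 84 − 37 = 47; normal capacity gives 23 − 6 = 17. No deviation. ✓
  High-cost: normal capacity gives 23 − 9 = 14; excess capacity gives 84 − 100 = -16. No deviation. ✓
Both hold — the low-cost type sends excess capacity.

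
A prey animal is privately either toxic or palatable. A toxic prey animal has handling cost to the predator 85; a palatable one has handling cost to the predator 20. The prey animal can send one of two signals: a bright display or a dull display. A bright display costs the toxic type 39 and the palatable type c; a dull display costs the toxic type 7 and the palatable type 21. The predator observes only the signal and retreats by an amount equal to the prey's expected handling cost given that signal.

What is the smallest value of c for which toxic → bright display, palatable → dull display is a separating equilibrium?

Under separation: bright display → toxic (pays 85); dull display → palatable (pays 20).
Toxic: 85 − 39 = 46 ≥ 20 − 7 = 13. Holds regardless of c. ✓
Palatable: 20 − 21 ≥ 85 − c, so c ≥ 85 − -1 = 86.

86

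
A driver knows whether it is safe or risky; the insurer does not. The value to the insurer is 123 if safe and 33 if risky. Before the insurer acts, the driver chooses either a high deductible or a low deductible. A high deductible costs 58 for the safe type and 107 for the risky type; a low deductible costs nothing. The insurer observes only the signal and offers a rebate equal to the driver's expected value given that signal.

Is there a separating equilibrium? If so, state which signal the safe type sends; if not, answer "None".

high deductible

Try safe → high deductible, risky → low deductible:
  If types separate, high deductible earns payment 123 and low deductible earns 33.
  Safe: high deductible gives 123 − 58 = 65; low deductible gives 33 − 0 = 33. No deviation. ✓
  Risky: low deductible gives 33 − 0 = 33; high deductible gives 123 − 107 = 16. No deviation. ✓
Both hold — the safe type sends high deductible.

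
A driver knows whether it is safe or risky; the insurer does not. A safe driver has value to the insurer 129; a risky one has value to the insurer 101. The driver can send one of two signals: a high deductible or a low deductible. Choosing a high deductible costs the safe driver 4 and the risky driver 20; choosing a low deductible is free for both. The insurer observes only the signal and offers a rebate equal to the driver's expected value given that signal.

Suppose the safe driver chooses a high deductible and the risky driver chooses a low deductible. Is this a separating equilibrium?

No

If types separate, high deductible earns payment 129 and low deductible earns 101.
Safe: high deductible gives 129 − 4 = 125; low deductible gives 101 − 0 = 101. No deviation. ✓
Risky: low deductible gives 101 − 0 = 101; high deductible gives 129 − 20 = 109. Would deviate. ✗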